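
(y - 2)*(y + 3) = y^2 + y - 6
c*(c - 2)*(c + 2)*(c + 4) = c^4 + 4*c^3 - 4*c^2 - 16*c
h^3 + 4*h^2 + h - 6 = (h - 1)*(h + 2)*(h + 3)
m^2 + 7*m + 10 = (m + 2)*(m + 5)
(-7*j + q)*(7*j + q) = -49*j^2 + q^2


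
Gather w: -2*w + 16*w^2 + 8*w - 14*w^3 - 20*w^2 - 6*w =-14*w^3 - 4*w^2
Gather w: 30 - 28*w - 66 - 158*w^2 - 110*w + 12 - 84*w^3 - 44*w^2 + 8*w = -84*w^3 - 202*w^2 - 130*w - 24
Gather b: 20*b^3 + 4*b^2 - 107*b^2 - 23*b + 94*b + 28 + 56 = 20*b^3 - 103*b^2 + 71*b + 84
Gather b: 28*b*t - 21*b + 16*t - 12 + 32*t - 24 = b*(28*t - 21) + 48*t - 36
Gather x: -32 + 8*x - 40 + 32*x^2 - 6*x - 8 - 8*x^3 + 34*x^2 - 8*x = -8*x^3 + 66*x^2 - 6*x - 80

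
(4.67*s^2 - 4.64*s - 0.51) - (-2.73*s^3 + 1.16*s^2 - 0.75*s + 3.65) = 2.73*s^3 + 3.51*s^2 - 3.89*s - 4.16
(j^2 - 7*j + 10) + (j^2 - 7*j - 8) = 2*j^2 - 14*j + 2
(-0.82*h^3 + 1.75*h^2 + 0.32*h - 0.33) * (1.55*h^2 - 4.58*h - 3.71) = -1.271*h^5 + 6.4681*h^4 - 4.4768*h^3 - 8.4696*h^2 + 0.3242*h + 1.2243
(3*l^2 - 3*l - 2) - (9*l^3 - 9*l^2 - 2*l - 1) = -9*l^3 + 12*l^2 - l - 1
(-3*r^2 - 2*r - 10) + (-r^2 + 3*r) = -4*r^2 + r - 10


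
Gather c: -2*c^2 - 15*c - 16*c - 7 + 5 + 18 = -2*c^2 - 31*c + 16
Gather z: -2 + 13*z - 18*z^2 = -18*z^2 + 13*z - 2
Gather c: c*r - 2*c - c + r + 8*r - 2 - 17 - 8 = c*(r - 3) + 9*r - 27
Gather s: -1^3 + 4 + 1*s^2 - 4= s^2 - 1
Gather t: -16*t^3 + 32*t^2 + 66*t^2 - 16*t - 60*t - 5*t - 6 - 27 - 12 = -16*t^3 + 98*t^2 - 81*t - 45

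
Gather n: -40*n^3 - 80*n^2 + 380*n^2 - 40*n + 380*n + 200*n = -40*n^3 + 300*n^2 + 540*n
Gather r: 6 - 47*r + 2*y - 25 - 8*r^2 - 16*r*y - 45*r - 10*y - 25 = -8*r^2 + r*(-16*y - 92) - 8*y - 44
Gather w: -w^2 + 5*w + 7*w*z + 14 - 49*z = -w^2 + w*(7*z + 5) - 49*z + 14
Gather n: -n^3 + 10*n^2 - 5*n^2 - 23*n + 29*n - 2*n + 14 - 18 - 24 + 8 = -n^3 + 5*n^2 + 4*n - 20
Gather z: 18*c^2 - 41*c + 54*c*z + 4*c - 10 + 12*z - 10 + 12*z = 18*c^2 - 37*c + z*(54*c + 24) - 20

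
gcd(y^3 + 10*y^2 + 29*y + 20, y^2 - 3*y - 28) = y + 4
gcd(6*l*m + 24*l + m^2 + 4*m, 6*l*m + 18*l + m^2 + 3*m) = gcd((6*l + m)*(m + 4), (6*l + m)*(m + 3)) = 6*l + m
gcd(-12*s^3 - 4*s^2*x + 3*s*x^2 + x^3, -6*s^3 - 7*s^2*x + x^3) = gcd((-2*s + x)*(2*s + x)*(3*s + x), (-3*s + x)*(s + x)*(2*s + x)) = 2*s + x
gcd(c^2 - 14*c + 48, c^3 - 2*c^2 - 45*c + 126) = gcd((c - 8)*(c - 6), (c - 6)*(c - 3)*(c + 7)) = c - 6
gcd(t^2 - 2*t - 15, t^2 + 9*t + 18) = t + 3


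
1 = 1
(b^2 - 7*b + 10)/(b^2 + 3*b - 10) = (b - 5)/(b + 5)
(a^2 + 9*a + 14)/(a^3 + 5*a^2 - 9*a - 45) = (a^2 + 9*a + 14)/(a^3 + 5*a^2 - 9*a - 45)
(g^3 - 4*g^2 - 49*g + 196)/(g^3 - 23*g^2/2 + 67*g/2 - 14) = 2*(g + 7)/(2*g - 1)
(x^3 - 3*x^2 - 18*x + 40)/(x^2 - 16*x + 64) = (x^3 - 3*x^2 - 18*x + 40)/(x^2 - 16*x + 64)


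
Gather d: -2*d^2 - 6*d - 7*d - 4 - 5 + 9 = -2*d^2 - 13*d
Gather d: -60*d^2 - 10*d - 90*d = -60*d^2 - 100*d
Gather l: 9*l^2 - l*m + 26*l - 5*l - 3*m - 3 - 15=9*l^2 + l*(21 - m) - 3*m - 18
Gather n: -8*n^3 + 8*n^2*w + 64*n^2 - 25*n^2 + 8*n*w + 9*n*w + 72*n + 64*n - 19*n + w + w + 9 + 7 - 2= -8*n^3 + n^2*(8*w + 39) + n*(17*w + 117) + 2*w + 14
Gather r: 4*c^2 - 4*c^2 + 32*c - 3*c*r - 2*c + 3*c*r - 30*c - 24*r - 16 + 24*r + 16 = 0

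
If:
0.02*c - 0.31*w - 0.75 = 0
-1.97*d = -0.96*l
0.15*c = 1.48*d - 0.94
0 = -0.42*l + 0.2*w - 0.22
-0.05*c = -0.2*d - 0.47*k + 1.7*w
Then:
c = -16.81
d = -1.07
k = -14.01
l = -2.19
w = -3.50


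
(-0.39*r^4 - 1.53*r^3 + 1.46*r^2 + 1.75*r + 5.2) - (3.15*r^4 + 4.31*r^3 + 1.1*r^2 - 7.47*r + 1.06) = -3.54*r^4 - 5.84*r^3 + 0.36*r^2 + 9.22*r + 4.14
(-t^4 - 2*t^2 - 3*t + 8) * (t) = -t^5 - 2*t^3 - 3*t^2 + 8*t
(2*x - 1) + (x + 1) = 3*x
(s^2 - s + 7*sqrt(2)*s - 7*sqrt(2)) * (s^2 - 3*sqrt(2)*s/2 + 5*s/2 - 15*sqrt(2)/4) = s^4 + 3*s^3/2 + 11*sqrt(2)*s^3/2 - 47*s^2/2 + 33*sqrt(2)*s^2/4 - 63*s/2 - 55*sqrt(2)*s/4 + 105/2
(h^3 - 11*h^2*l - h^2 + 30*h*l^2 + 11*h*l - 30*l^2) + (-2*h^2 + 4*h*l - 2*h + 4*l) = h^3 - 11*h^2*l - 3*h^2 + 30*h*l^2 + 15*h*l - 2*h - 30*l^2 + 4*l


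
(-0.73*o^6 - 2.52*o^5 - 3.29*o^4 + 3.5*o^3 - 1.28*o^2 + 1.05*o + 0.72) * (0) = 0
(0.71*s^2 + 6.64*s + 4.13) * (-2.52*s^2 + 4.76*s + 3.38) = -1.7892*s^4 - 13.3532*s^3 + 23.5986*s^2 + 42.102*s + 13.9594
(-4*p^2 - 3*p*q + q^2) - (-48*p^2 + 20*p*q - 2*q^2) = 44*p^2 - 23*p*q + 3*q^2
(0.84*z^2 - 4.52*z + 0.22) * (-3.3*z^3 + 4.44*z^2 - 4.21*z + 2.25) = -2.772*z^5 + 18.6456*z^4 - 24.3312*z^3 + 21.896*z^2 - 11.0962*z + 0.495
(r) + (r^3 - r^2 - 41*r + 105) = r^3 - r^2 - 40*r + 105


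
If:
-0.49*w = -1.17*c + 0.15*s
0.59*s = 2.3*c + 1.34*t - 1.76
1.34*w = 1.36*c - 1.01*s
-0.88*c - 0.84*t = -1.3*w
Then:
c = 0.18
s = -0.56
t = 0.75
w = 0.61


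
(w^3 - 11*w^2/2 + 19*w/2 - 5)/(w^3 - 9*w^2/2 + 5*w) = (w - 1)/w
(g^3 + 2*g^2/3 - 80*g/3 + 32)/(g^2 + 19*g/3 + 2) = (3*g^2 - 16*g + 16)/(3*g + 1)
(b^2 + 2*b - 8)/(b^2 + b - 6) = (b + 4)/(b + 3)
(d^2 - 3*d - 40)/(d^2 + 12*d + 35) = (d - 8)/(d + 7)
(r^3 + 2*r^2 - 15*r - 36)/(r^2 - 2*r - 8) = (r^2 + 6*r + 9)/(r + 2)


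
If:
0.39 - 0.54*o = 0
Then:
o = 0.72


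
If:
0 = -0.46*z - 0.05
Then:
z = -0.11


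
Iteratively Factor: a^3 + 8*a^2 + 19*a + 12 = (a + 4)*(a^2 + 4*a + 3) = (a + 1)*(a + 4)*(a + 3)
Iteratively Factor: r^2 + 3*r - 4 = (r - 1)*(r + 4)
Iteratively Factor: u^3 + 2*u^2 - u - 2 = (u - 1)*(u^2 + 3*u + 2) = (u - 1)*(u + 2)*(u + 1)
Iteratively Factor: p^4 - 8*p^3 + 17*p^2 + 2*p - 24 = (p + 1)*(p^3 - 9*p^2 + 26*p - 24) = (p - 3)*(p + 1)*(p^2 - 6*p + 8) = (p - 4)*(p - 3)*(p + 1)*(p - 2)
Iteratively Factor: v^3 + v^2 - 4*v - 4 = (v + 2)*(v^2 - v - 2) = (v + 1)*(v + 2)*(v - 2)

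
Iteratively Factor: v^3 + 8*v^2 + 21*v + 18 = (v + 3)*(v^2 + 5*v + 6) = (v + 2)*(v + 3)*(v + 3)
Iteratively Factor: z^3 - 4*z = (z - 2)*(z^2 + 2*z) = (z - 2)*(z + 2)*(z)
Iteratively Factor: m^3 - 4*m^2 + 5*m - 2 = (m - 1)*(m^2 - 3*m + 2) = (m - 2)*(m - 1)*(m - 1)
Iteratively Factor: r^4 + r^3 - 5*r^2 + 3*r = (r)*(r^3 + r^2 - 5*r + 3) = r*(r - 1)*(r^2 + 2*r - 3) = r*(r - 1)^2*(r + 3)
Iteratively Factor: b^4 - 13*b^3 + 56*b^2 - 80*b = (b - 4)*(b^3 - 9*b^2 + 20*b) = (b - 4)^2*(b^2 - 5*b) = (b - 5)*(b - 4)^2*(b)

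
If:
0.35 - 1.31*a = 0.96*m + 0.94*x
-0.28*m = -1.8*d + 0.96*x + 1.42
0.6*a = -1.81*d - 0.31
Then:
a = -3.19584222777641*x - 8.52915053152119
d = 1.05939521362754*x + 2.65607199939929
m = 3.38182637331989*x + 12.0033199961383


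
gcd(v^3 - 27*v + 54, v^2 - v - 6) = v - 3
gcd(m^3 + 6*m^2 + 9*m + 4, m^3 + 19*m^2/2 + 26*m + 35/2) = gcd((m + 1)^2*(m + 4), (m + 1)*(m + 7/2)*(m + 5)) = m + 1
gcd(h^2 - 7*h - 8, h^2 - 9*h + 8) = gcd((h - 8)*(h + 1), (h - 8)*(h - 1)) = h - 8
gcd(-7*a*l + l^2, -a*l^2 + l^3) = l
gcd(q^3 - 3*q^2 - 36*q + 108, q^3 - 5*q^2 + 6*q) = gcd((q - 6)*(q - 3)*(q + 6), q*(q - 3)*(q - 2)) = q - 3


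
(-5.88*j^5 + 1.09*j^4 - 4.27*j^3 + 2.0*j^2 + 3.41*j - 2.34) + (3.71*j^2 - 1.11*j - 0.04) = -5.88*j^5 + 1.09*j^4 - 4.27*j^3 + 5.71*j^2 + 2.3*j - 2.38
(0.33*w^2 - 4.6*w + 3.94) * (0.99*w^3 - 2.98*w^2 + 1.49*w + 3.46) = 0.3267*w^5 - 5.5374*w^4 + 18.1003*w^3 - 17.4534*w^2 - 10.0454*w + 13.6324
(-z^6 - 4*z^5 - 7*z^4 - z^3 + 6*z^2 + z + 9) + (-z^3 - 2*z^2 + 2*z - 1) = -z^6 - 4*z^5 - 7*z^4 - 2*z^3 + 4*z^2 + 3*z + 8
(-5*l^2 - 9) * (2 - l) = 5*l^3 - 10*l^2 + 9*l - 18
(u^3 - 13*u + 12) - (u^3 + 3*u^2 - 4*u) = -3*u^2 - 9*u + 12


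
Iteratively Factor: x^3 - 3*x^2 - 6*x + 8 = (x - 1)*(x^2 - 2*x - 8) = (x - 4)*(x - 1)*(x + 2)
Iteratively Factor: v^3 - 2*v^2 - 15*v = (v)*(v^2 - 2*v - 15) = v*(v + 3)*(v - 5)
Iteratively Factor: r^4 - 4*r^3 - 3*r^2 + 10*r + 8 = (r + 1)*(r^3 - 5*r^2 + 2*r + 8) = (r - 2)*(r + 1)*(r^2 - 3*r - 4) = (r - 4)*(r - 2)*(r + 1)*(r + 1)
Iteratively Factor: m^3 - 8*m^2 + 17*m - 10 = (m - 5)*(m^2 - 3*m + 2) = (m - 5)*(m - 2)*(m - 1)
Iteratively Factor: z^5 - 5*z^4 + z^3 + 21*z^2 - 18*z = (z - 3)*(z^4 - 2*z^3 - 5*z^2 + 6*z) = (z - 3)*(z - 1)*(z^3 - z^2 - 6*z) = (z - 3)*(z - 1)*(z + 2)*(z^2 - 3*z) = z*(z - 3)*(z - 1)*(z + 2)*(z - 3)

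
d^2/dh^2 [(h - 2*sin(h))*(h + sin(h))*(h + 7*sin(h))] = -6*h^2*sin(h) + 24*h*cos(h) - 18*h*cos(2*h) + 6*h + 45*sin(h)/2 - 18*sin(2*h) - 63*sin(3*h)/2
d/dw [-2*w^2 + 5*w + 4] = 5 - 4*w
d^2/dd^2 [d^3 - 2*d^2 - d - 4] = 6*d - 4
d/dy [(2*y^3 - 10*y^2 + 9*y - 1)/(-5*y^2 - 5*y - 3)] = (-10*y^4 - 20*y^3 + 77*y^2 + 50*y - 32)/(25*y^4 + 50*y^3 + 55*y^2 + 30*y + 9)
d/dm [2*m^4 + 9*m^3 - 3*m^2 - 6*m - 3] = 8*m^3 + 27*m^2 - 6*m - 6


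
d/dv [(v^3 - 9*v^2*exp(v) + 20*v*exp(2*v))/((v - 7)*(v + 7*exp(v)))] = (-v*(v - 7)*(7*exp(v) + 1)*(v^2 - 9*v*exp(v) + 20*exp(2*v)) + v*(v + 7*exp(v))*(-v^2 + 9*v*exp(v) - 20*exp(2*v)) + (v - 7)*(v + 7*exp(v))*(-9*v^2*exp(v) + 3*v^2 + 40*v*exp(2*v) - 18*v*exp(v) + 20*exp(2*v)))/((v - 7)^2*(v + 7*exp(v))^2)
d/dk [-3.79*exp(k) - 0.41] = -3.79*exp(k)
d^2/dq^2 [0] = 0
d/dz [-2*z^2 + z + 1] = 1 - 4*z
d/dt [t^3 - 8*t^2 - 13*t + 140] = 3*t^2 - 16*t - 13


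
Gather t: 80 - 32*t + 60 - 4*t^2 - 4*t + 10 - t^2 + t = -5*t^2 - 35*t + 150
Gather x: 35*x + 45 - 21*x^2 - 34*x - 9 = -21*x^2 + x + 36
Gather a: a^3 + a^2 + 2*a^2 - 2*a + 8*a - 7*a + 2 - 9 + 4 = a^3 + 3*a^2 - a - 3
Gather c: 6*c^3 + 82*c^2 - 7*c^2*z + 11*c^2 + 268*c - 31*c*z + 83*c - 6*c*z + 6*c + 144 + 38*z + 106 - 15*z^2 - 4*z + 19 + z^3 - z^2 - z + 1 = 6*c^3 + c^2*(93 - 7*z) + c*(357 - 37*z) + z^3 - 16*z^2 + 33*z + 270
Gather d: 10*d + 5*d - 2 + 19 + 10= 15*d + 27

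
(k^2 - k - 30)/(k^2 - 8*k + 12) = (k + 5)/(k - 2)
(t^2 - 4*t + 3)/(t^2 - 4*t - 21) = (-t^2 + 4*t - 3)/(-t^2 + 4*t + 21)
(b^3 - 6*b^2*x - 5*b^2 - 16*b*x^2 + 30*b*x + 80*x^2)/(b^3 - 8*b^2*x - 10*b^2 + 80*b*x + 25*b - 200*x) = (b + 2*x)/(b - 5)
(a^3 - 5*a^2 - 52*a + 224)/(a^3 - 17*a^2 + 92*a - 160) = (a + 7)/(a - 5)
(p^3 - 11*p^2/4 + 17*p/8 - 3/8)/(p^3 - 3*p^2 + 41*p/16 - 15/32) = 4*(p - 1)/(4*p - 5)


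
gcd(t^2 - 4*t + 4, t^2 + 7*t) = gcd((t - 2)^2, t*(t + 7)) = 1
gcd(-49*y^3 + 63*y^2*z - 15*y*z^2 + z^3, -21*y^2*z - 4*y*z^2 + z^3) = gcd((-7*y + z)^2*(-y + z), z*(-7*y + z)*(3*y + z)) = 7*y - z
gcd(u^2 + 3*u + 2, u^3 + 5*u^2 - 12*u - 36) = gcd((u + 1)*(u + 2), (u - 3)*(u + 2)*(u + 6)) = u + 2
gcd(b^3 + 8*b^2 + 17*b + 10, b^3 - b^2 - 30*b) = b + 5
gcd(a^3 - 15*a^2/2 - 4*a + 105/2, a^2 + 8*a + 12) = 1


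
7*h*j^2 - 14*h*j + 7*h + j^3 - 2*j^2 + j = (7*h + j)*(j - 1)^2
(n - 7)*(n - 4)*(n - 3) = n^3 - 14*n^2 + 61*n - 84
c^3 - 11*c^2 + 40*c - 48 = (c - 4)^2*(c - 3)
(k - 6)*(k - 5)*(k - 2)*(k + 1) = k^4 - 12*k^3 + 39*k^2 - 8*k - 60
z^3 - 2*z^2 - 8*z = z*(z - 4)*(z + 2)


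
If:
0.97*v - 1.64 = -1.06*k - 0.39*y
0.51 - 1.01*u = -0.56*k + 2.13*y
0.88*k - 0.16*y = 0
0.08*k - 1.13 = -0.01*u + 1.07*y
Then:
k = -0.19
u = 2.61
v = 2.32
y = -1.05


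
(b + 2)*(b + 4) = b^2 + 6*b + 8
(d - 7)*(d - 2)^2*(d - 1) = d^4 - 12*d^3 + 43*d^2 - 60*d + 28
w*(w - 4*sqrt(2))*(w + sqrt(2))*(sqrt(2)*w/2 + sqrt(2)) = sqrt(2)*w^4/2 - 3*w^3 + sqrt(2)*w^3 - 6*w^2 - 4*sqrt(2)*w^2 - 8*sqrt(2)*w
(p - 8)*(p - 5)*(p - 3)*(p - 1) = p^4 - 17*p^3 + 95*p^2 - 199*p + 120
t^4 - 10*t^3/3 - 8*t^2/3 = t^2*(t - 4)*(t + 2/3)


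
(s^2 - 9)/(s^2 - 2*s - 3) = (s + 3)/(s + 1)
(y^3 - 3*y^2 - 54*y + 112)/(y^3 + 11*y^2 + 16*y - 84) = (y - 8)/(y + 6)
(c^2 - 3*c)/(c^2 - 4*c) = (c - 3)/(c - 4)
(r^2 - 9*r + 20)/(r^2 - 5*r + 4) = (r - 5)/(r - 1)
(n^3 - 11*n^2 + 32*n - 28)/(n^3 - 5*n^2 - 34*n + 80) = (n^2 - 9*n + 14)/(n^2 - 3*n - 40)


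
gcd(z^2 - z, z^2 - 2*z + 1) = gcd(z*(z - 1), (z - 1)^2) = z - 1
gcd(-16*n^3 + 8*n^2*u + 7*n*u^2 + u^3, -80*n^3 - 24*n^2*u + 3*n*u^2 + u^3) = 16*n^2 + 8*n*u + u^2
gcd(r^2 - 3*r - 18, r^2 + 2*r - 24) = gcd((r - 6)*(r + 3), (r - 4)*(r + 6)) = 1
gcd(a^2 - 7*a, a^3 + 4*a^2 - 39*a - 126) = 1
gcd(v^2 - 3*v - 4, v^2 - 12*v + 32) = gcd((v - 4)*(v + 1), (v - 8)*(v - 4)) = v - 4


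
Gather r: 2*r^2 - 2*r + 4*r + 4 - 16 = 2*r^2 + 2*r - 12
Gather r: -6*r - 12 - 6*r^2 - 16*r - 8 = -6*r^2 - 22*r - 20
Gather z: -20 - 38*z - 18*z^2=-18*z^2 - 38*z - 20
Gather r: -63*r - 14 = -63*r - 14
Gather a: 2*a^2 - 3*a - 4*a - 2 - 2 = 2*a^2 - 7*a - 4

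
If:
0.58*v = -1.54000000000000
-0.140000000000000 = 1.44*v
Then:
No Solution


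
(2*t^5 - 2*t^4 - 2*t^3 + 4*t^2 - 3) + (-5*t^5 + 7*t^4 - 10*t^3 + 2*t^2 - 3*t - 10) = -3*t^5 + 5*t^4 - 12*t^3 + 6*t^2 - 3*t - 13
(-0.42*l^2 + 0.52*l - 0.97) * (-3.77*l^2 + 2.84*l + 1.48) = 1.5834*l^4 - 3.1532*l^3 + 4.5121*l^2 - 1.9852*l - 1.4356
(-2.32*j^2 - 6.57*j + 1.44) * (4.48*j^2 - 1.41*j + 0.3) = -10.3936*j^4 - 26.1624*j^3 + 15.0189*j^2 - 4.0014*j + 0.432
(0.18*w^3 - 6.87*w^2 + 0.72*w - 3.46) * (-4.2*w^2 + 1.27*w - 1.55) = -0.756*w^5 + 29.0826*w^4 - 12.0279*w^3 + 26.0949*w^2 - 5.5102*w + 5.363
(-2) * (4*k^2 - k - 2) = -8*k^2 + 2*k + 4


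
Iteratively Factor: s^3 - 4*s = (s)*(s^2 - 4) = s*(s - 2)*(s + 2)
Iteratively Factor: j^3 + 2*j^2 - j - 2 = (j + 2)*(j^2 - 1) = (j - 1)*(j + 2)*(j + 1)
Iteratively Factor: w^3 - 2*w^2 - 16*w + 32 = (w - 4)*(w^2 + 2*w - 8) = (w - 4)*(w - 2)*(w + 4)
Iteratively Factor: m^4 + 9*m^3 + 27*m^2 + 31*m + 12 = (m + 1)*(m^3 + 8*m^2 + 19*m + 12) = (m + 1)*(m + 4)*(m^2 + 4*m + 3) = (m + 1)^2*(m + 4)*(m + 3)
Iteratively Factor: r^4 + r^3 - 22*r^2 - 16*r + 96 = (r - 2)*(r^3 + 3*r^2 - 16*r - 48) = (r - 2)*(r + 3)*(r^2 - 16) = (r - 2)*(r + 3)*(r + 4)*(r - 4)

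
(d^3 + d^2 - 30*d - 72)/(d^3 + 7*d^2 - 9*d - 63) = (d^2 - 2*d - 24)/(d^2 + 4*d - 21)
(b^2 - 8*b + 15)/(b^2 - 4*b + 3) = (b - 5)/(b - 1)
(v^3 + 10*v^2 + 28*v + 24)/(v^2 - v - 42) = (v^2 + 4*v + 4)/(v - 7)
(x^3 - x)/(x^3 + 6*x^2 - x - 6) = x/(x + 6)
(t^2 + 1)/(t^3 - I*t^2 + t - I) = 1/(t - I)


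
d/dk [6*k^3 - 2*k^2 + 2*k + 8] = 18*k^2 - 4*k + 2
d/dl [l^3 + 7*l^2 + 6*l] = 3*l^2 + 14*l + 6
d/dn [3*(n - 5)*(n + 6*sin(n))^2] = 3*(n + 6*sin(n))*(n + (2*n - 10)*(6*cos(n) + 1) + 6*sin(n))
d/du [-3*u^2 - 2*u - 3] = -6*u - 2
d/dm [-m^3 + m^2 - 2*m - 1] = -3*m^2 + 2*m - 2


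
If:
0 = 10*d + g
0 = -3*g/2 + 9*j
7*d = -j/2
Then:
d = 0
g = 0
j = 0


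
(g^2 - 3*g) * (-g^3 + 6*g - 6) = -g^5 + 3*g^4 + 6*g^3 - 24*g^2 + 18*g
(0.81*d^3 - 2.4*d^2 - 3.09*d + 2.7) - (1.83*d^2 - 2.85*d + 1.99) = 0.81*d^3 - 4.23*d^2 - 0.24*d + 0.71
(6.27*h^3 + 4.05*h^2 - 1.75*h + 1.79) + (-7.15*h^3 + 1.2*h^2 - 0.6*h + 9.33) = -0.880000000000001*h^3 + 5.25*h^2 - 2.35*h + 11.12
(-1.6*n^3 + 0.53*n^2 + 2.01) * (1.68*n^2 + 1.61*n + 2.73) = -2.688*n^5 - 1.6856*n^4 - 3.5147*n^3 + 4.8237*n^2 + 3.2361*n + 5.4873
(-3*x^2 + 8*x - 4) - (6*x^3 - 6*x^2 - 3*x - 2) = -6*x^3 + 3*x^2 + 11*x - 2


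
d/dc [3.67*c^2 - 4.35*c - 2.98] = 7.34*c - 4.35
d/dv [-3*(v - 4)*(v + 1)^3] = (33 - 12*v)*(v + 1)^2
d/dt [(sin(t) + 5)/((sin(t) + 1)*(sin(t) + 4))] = -(sin(t)^2 + 10*sin(t) + 21)*cos(t)/((sin(t) + 1)^2*(sin(t) + 4)^2)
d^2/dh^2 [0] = 0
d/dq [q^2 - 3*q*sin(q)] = -3*q*cos(q) + 2*q - 3*sin(q)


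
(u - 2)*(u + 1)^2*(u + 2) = u^4 + 2*u^3 - 3*u^2 - 8*u - 4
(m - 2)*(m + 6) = m^2 + 4*m - 12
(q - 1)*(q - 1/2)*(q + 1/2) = q^3 - q^2 - q/4 + 1/4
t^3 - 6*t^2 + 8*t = t*(t - 4)*(t - 2)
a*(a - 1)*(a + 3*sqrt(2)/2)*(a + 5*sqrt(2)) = a^4 - a^3 + 13*sqrt(2)*a^3/2 - 13*sqrt(2)*a^2/2 + 15*a^2 - 15*a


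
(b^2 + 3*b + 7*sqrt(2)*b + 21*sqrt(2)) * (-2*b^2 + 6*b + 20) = -2*b^4 - 14*sqrt(2)*b^3 + 38*b^2 + 60*b + 266*sqrt(2)*b + 420*sqrt(2)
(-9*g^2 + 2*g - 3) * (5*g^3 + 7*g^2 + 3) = -45*g^5 - 53*g^4 - g^3 - 48*g^2 + 6*g - 9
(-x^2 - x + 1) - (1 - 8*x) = -x^2 + 7*x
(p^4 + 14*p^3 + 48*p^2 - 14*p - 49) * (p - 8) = p^5 + 6*p^4 - 64*p^3 - 398*p^2 + 63*p + 392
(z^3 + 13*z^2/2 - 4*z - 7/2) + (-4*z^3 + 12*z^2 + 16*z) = -3*z^3 + 37*z^2/2 + 12*z - 7/2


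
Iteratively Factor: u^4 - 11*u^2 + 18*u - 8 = (u - 1)*(u^3 + u^2 - 10*u + 8) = (u - 1)^2*(u^2 + 2*u - 8) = (u - 2)*(u - 1)^2*(u + 4)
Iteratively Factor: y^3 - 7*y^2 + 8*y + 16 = (y - 4)*(y^2 - 3*y - 4) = (y - 4)*(y + 1)*(y - 4)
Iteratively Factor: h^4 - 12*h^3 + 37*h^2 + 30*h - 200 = (h - 5)*(h^3 - 7*h^2 + 2*h + 40) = (h - 5)*(h - 4)*(h^2 - 3*h - 10) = (h - 5)^2*(h - 4)*(h + 2)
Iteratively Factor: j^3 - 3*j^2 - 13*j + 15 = (j - 5)*(j^2 + 2*j - 3) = (j - 5)*(j - 1)*(j + 3)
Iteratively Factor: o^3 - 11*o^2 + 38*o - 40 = (o - 2)*(o^2 - 9*o + 20) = (o - 5)*(o - 2)*(o - 4)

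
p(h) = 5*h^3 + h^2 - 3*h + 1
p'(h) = 15*h^2 + 2*h - 3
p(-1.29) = -4.20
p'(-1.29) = 19.38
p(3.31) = 183.35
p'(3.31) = 167.96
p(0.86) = 2.34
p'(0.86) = 9.81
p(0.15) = 0.59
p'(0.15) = -2.36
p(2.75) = 104.30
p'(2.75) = 115.94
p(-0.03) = 1.09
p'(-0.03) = -3.05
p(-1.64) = -13.45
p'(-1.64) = 34.06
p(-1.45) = -7.79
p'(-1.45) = 25.64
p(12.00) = 8749.00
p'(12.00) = 2181.00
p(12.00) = 8749.00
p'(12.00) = 2181.00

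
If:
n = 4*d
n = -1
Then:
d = -1/4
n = -1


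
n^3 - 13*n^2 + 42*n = n*(n - 7)*(n - 6)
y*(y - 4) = y^2 - 4*y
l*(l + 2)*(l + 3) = l^3 + 5*l^2 + 6*l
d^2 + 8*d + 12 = (d + 2)*(d + 6)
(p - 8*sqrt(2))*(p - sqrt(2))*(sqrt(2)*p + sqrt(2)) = sqrt(2)*p^3 - 18*p^2 + sqrt(2)*p^2 - 18*p + 16*sqrt(2)*p + 16*sqrt(2)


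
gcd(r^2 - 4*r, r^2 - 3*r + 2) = 1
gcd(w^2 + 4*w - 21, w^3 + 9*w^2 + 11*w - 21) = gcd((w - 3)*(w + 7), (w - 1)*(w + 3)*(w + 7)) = w + 7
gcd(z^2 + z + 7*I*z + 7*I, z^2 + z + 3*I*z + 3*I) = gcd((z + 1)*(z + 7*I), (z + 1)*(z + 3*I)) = z + 1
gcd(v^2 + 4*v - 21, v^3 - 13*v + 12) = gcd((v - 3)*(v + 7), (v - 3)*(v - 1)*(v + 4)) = v - 3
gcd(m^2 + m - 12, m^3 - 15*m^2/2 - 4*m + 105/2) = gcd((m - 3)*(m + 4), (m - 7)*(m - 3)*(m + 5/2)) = m - 3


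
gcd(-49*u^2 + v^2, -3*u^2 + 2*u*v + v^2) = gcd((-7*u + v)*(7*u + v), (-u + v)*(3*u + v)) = 1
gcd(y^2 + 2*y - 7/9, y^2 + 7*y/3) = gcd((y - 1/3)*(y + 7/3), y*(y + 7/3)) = y + 7/3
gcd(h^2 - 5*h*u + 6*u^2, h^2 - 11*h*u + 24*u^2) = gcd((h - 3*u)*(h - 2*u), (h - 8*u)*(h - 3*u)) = -h + 3*u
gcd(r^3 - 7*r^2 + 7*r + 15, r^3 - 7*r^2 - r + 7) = r + 1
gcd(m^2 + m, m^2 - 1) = m + 1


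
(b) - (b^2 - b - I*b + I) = -b^2 + 2*b + I*b - I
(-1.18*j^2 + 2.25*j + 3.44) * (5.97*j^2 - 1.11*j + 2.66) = -7.0446*j^4 + 14.7423*j^3 + 14.9005*j^2 + 2.1666*j + 9.1504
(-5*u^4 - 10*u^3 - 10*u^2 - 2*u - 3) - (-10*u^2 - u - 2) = -5*u^4 - 10*u^3 - u - 1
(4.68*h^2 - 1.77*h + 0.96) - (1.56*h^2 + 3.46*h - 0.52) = 3.12*h^2 - 5.23*h + 1.48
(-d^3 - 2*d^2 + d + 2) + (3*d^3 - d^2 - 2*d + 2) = 2*d^3 - 3*d^2 - d + 4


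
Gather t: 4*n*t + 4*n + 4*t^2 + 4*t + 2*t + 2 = 4*n + 4*t^2 + t*(4*n + 6) + 2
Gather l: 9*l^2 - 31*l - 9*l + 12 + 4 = 9*l^2 - 40*l + 16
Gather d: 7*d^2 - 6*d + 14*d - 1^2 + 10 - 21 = 7*d^2 + 8*d - 12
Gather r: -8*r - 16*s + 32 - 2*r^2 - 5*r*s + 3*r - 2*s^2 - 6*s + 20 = -2*r^2 + r*(-5*s - 5) - 2*s^2 - 22*s + 52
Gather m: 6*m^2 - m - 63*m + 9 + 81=6*m^2 - 64*m + 90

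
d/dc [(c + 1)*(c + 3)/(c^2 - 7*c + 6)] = (-11*c^2 + 6*c + 45)/(c^4 - 14*c^3 + 61*c^2 - 84*c + 36)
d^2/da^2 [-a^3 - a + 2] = -6*a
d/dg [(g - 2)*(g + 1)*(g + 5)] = 3*g^2 + 8*g - 7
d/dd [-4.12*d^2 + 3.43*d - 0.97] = 3.43 - 8.24*d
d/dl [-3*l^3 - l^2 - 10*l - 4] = -9*l^2 - 2*l - 10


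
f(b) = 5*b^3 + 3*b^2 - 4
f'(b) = 15*b^2 + 6*b = 3*b*(5*b + 2)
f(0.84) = 1.08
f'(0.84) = 15.62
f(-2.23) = -44.53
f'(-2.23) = 61.21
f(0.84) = 1.08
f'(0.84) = 15.62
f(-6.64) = -1335.51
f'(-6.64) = 621.50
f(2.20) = 63.76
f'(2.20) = 85.80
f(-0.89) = -5.15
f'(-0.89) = 6.54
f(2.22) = 65.49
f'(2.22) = 87.25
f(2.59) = 102.99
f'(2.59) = 116.16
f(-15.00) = -16204.00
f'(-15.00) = 3285.00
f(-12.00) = -8212.00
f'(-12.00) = 2088.00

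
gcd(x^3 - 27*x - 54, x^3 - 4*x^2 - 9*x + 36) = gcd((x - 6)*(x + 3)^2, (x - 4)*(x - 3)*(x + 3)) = x + 3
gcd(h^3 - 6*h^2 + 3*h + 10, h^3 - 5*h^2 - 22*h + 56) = h - 2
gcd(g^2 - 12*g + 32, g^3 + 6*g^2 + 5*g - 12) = 1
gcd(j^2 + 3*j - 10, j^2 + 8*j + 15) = j + 5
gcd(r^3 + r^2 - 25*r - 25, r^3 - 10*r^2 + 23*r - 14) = 1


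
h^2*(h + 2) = h^3 + 2*h^2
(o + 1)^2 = o^2 + 2*o + 1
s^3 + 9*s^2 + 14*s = s*(s + 2)*(s + 7)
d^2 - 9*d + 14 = (d - 7)*(d - 2)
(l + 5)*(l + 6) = l^2 + 11*l + 30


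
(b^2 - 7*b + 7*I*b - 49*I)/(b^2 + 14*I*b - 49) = (b - 7)/(b + 7*I)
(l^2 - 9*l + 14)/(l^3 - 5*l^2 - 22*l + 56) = 1/(l + 4)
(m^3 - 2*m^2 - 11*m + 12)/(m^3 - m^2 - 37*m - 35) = (-m^3 + 2*m^2 + 11*m - 12)/(-m^3 + m^2 + 37*m + 35)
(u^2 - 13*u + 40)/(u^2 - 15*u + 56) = (u - 5)/(u - 7)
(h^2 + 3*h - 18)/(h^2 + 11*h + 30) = (h - 3)/(h + 5)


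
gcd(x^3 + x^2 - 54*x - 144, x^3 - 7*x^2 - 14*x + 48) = x^2 - 5*x - 24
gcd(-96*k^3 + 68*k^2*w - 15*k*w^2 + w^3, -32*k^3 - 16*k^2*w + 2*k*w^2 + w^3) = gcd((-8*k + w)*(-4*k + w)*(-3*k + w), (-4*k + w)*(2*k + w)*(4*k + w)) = -4*k + w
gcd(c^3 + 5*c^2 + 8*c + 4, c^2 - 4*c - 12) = c + 2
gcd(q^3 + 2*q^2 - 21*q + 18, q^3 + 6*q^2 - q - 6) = q^2 + 5*q - 6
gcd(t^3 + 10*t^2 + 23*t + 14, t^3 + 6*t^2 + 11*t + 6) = t^2 + 3*t + 2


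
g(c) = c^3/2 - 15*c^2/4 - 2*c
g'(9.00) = 52.00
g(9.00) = 42.75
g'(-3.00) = 34.00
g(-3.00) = -41.25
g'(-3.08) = 35.33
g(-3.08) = -44.02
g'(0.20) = -3.44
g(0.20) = -0.55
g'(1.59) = -10.13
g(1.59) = -10.65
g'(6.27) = 9.94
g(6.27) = -36.72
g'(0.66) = -6.30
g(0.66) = -2.81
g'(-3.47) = 42.09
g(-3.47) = -59.10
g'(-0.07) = -1.47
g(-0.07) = 0.12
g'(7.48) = 25.83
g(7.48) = -15.52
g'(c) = 3*c^2/2 - 15*c/2 - 2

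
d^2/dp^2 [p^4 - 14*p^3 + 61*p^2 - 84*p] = 12*p^2 - 84*p + 122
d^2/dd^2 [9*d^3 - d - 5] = 54*d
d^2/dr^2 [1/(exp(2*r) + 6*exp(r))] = 2*(4*(exp(r) + 3)^2 - (exp(r) + 6)*(2*exp(r) + 3))*exp(-r)/(exp(r) + 6)^3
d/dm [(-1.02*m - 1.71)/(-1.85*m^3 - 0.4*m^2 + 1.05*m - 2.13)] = (-3.774*m^3 - 9.8985*m^2 - 1.368*m + 3.9681)/(3.4225*m^6 + 1.48*m^5 - 3.725*m^4 + 7.041*m^3 + 2.8065*m^2 - 4.473*m + 4.5369)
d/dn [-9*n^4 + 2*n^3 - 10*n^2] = 2*n*(-18*n^2 + 3*n - 10)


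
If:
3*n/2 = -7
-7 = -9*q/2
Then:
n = -14/3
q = 14/9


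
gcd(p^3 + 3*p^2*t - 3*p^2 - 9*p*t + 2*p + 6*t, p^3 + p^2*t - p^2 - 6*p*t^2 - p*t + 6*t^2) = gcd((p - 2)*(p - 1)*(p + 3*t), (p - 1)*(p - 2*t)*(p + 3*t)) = p^2 + 3*p*t - p - 3*t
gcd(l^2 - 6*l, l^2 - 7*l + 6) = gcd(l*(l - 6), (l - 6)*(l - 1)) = l - 6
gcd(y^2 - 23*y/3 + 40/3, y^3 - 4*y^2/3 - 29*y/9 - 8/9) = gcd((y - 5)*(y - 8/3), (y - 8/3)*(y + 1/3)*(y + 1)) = y - 8/3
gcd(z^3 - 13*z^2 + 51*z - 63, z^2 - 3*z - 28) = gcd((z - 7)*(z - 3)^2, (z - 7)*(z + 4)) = z - 7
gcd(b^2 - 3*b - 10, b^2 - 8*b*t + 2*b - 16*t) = b + 2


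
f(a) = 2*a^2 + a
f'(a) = 4*a + 1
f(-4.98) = 44.62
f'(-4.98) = -18.92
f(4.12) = 38.07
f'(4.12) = 17.48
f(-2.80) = 12.88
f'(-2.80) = -10.20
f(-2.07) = 6.50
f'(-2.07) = -7.28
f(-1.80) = 4.68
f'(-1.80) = -6.20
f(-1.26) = 1.92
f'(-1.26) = -4.04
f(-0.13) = -0.10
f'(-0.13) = 0.48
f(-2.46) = 9.64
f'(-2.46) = -8.84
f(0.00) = 0.00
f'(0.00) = 1.00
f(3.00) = 21.00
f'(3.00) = 13.00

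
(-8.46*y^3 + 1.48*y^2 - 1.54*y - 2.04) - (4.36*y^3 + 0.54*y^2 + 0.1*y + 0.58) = -12.82*y^3 + 0.94*y^2 - 1.64*y - 2.62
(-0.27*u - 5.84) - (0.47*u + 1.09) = -0.74*u - 6.93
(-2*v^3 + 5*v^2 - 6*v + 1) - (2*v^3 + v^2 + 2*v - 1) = -4*v^3 + 4*v^2 - 8*v + 2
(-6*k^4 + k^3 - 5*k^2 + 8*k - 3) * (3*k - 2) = -18*k^5 + 15*k^4 - 17*k^3 + 34*k^2 - 25*k + 6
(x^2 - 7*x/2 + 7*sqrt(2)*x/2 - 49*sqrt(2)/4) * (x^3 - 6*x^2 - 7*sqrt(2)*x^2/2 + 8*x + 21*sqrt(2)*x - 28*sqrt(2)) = x^5 - 19*x^4/2 + 9*x^3/2 + 819*x^2/4 - 1421*x/2 + 686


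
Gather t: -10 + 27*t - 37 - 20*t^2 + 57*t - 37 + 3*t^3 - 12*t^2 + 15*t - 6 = 3*t^3 - 32*t^2 + 99*t - 90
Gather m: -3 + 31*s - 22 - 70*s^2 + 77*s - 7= -70*s^2 + 108*s - 32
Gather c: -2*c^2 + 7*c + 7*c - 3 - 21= -2*c^2 + 14*c - 24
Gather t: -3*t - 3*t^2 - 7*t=-3*t^2 - 10*t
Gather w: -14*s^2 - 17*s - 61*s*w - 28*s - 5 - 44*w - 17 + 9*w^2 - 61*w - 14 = -14*s^2 - 45*s + 9*w^2 + w*(-61*s - 105) - 36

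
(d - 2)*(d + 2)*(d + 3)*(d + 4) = d^4 + 7*d^3 + 8*d^2 - 28*d - 48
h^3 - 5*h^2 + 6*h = h*(h - 3)*(h - 2)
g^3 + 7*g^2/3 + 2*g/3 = g*(g + 1/3)*(g + 2)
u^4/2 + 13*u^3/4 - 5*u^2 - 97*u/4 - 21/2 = (u/2 + 1)*(u - 3)*(u + 1/2)*(u + 7)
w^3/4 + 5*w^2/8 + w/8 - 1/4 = (w/4 + 1/4)*(w - 1/2)*(w + 2)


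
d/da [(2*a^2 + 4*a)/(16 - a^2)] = 4*(a^2 + 16*a + 16)/(a^4 - 32*a^2 + 256)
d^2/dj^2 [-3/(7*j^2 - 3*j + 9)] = 6*(49*j^2 - 21*j - (14*j - 3)^2 + 63)/(7*j^2 - 3*j + 9)^3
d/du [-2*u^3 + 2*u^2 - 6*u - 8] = -6*u^2 + 4*u - 6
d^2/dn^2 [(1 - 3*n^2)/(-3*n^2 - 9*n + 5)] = 6*(-27*n^3 + 36*n^2 - 27*n - 7)/(27*n^6 + 243*n^5 + 594*n^4 - 81*n^3 - 990*n^2 + 675*n - 125)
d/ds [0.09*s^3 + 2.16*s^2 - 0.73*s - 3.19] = 0.27*s^2 + 4.32*s - 0.73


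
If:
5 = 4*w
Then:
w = 5/4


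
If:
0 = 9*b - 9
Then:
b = 1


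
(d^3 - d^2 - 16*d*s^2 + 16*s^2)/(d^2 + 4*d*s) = d - 4*s - 1 + 4*s/d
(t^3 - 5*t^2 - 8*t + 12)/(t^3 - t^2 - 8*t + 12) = (t^3 - 5*t^2 - 8*t + 12)/(t^3 - t^2 - 8*t + 12)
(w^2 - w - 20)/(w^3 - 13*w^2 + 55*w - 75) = (w + 4)/(w^2 - 8*w + 15)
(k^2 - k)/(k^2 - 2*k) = (k - 1)/(k - 2)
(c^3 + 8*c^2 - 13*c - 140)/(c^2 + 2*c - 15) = (c^2 + 3*c - 28)/(c - 3)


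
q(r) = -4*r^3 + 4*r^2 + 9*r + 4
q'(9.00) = -891.00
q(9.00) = -2507.00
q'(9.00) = -891.00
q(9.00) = -2507.00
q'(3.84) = -137.23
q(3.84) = -128.95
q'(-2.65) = -96.47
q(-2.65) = 82.68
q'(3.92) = -144.04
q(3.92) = -140.20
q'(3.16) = -85.55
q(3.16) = -53.84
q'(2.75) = -59.75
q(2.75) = -24.19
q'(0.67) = 8.97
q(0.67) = 10.62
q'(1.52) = -6.56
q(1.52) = 12.87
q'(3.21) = -88.97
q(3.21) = -58.20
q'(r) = -12*r^2 + 8*r + 9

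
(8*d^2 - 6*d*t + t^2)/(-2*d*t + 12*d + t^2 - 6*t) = (-4*d + t)/(t - 6)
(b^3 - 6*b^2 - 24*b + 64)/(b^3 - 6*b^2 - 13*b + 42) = (b^2 - 4*b - 32)/(b^2 - 4*b - 21)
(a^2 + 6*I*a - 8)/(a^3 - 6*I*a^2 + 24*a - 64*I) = (a + 2*I)/(a^2 - 10*I*a - 16)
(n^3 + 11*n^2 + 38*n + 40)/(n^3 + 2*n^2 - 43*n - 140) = (n + 2)/(n - 7)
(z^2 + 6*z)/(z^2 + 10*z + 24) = z/(z + 4)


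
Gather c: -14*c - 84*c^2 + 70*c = -84*c^2 + 56*c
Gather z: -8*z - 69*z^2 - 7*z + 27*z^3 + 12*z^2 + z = 27*z^3 - 57*z^2 - 14*z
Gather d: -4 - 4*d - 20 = -4*d - 24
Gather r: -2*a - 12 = -2*a - 12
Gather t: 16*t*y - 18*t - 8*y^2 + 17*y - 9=t*(16*y - 18) - 8*y^2 + 17*y - 9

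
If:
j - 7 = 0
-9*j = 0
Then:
No Solution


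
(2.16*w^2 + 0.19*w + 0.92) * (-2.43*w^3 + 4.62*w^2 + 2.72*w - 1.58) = -5.2488*w^5 + 9.5175*w^4 + 4.5174*w^3 + 1.3544*w^2 + 2.2022*w - 1.4536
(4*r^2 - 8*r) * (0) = 0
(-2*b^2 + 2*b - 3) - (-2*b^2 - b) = 3*b - 3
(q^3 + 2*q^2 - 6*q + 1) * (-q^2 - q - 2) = -q^5 - 3*q^4 + 2*q^3 + q^2 + 11*q - 2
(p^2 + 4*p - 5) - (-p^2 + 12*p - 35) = 2*p^2 - 8*p + 30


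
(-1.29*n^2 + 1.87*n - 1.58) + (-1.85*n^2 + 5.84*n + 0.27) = -3.14*n^2 + 7.71*n - 1.31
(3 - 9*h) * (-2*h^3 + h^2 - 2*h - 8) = 18*h^4 - 15*h^3 + 21*h^2 + 66*h - 24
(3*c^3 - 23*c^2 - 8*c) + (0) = 3*c^3 - 23*c^2 - 8*c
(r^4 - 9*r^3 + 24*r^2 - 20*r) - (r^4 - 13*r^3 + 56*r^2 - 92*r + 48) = 4*r^3 - 32*r^2 + 72*r - 48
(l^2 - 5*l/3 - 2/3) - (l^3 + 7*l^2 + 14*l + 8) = -l^3 - 6*l^2 - 47*l/3 - 26/3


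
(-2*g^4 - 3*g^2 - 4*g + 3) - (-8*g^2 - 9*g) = -2*g^4 + 5*g^2 + 5*g + 3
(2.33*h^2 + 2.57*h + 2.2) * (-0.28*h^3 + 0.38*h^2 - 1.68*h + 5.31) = -0.6524*h^5 + 0.1658*h^4 - 3.5538*h^3 + 8.8907*h^2 + 9.9507*h + 11.682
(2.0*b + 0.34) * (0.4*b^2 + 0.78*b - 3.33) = 0.8*b^3 + 1.696*b^2 - 6.3948*b - 1.1322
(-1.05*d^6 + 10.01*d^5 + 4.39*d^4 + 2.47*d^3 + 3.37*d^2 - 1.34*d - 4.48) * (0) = 0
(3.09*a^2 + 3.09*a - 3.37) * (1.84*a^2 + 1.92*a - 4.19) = 5.6856*a^4 + 11.6184*a^3 - 13.2151*a^2 - 19.4175*a + 14.1203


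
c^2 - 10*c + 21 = (c - 7)*(c - 3)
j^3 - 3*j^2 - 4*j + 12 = (j - 3)*(j - 2)*(j + 2)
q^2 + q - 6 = (q - 2)*(q + 3)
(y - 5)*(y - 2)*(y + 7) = y^3 - 39*y + 70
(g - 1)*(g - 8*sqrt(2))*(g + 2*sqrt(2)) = g^3 - 6*sqrt(2)*g^2 - g^2 - 32*g + 6*sqrt(2)*g + 32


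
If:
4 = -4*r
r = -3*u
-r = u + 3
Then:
No Solution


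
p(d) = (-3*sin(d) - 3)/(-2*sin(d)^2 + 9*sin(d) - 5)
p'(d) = (4*sin(d)*cos(d) - 9*cos(d))*(-3*sin(d) - 3)/(-2*sin(d)^2 + 9*sin(d) - 5)^2 - 3*cos(d)/(-2*sin(d)^2 + 9*sin(d) - 5)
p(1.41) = -3.08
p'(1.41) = 1.04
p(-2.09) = 0.03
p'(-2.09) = -0.12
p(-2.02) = 0.02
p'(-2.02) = -0.10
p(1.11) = -3.90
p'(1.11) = 5.54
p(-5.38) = -6.42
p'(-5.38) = 25.68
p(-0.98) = 0.04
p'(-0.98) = 0.14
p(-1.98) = 0.02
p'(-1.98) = -0.09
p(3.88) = 0.08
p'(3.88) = -0.24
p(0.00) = 0.60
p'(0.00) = 1.68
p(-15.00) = 0.09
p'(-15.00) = -0.26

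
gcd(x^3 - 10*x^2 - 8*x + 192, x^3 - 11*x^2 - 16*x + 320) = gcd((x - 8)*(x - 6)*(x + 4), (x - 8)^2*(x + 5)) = x - 8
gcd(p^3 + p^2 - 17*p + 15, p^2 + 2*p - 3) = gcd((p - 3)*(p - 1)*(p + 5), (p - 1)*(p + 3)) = p - 1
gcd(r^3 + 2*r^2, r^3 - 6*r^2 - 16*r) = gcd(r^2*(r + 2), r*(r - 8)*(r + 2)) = r^2 + 2*r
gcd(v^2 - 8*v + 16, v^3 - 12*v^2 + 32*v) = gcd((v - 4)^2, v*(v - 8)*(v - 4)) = v - 4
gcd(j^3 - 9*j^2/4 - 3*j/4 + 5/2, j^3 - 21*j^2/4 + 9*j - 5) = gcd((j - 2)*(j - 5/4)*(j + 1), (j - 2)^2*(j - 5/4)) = j^2 - 13*j/4 + 5/2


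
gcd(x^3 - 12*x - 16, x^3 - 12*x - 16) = x^3 - 12*x - 16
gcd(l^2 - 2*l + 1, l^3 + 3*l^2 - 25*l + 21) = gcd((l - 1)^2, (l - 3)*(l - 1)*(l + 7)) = l - 1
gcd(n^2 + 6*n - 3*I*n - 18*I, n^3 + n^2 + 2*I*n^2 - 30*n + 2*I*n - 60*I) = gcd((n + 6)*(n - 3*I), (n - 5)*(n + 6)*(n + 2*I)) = n + 6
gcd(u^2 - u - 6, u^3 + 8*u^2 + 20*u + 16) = u + 2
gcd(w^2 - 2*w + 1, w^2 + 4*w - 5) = w - 1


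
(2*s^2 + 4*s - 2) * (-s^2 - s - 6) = -2*s^4 - 6*s^3 - 14*s^2 - 22*s + 12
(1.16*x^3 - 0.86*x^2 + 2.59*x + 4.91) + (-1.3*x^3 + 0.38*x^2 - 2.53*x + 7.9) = -0.14*x^3 - 0.48*x^2 + 0.0600000000000001*x + 12.81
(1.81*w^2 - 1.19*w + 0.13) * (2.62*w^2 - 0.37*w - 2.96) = 4.7422*w^4 - 3.7875*w^3 - 4.5767*w^2 + 3.4743*w - 0.3848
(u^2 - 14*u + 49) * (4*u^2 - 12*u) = 4*u^4 - 68*u^3 + 364*u^2 - 588*u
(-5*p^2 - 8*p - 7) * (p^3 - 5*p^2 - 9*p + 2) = -5*p^5 + 17*p^4 + 78*p^3 + 97*p^2 + 47*p - 14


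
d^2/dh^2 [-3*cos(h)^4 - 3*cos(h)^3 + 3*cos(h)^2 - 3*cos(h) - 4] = 48*sin(h)^4 - 48*sin(h)^2 + 21*cos(h)/4 + 27*cos(3*h)/4 + 6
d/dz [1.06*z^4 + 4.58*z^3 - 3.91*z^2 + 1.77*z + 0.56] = 4.24*z^3 + 13.74*z^2 - 7.82*z + 1.77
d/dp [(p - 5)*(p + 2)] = 2*p - 3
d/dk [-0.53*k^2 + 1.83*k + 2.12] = 1.83 - 1.06*k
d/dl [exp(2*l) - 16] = 2*exp(2*l)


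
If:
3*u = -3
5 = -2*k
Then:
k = -5/2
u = -1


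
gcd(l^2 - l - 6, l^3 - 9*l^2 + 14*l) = 1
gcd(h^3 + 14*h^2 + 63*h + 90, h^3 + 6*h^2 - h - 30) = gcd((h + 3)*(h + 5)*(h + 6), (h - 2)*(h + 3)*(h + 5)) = h^2 + 8*h + 15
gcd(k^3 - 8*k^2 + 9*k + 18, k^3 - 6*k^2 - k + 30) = k - 3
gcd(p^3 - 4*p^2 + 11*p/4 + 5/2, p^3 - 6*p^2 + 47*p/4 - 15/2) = p^2 - 9*p/2 + 5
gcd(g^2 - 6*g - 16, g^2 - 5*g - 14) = g + 2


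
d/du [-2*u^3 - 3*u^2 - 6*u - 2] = -6*u^2 - 6*u - 6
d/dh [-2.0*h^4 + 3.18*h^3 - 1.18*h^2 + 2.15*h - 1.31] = -8.0*h^3 + 9.54*h^2 - 2.36*h + 2.15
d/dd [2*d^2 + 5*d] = 4*d + 5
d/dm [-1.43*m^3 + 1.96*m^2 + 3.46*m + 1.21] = -4.29*m^2 + 3.92*m + 3.46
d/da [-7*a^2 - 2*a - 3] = -14*a - 2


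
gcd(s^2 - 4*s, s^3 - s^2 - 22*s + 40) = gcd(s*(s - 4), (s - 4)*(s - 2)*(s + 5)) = s - 4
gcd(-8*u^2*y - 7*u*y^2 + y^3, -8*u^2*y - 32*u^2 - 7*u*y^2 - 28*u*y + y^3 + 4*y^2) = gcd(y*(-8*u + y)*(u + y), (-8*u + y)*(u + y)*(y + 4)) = -8*u^2 - 7*u*y + y^2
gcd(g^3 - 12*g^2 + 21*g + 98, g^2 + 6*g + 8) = g + 2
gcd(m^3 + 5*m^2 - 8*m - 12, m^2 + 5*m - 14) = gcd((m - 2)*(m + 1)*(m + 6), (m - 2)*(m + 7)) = m - 2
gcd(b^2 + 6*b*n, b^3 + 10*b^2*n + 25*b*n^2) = b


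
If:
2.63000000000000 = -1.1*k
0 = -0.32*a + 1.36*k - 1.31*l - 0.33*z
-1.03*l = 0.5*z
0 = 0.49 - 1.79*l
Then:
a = -10.70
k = -2.39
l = 0.27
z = -0.56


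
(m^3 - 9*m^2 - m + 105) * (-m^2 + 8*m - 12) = -m^5 + 17*m^4 - 83*m^3 - 5*m^2 + 852*m - 1260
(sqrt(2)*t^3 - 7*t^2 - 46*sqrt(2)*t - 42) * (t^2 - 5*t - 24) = sqrt(2)*t^5 - 5*sqrt(2)*t^4 - 7*t^4 - 70*sqrt(2)*t^3 + 35*t^3 + 126*t^2 + 230*sqrt(2)*t^2 + 210*t + 1104*sqrt(2)*t + 1008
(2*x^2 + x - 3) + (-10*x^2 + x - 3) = -8*x^2 + 2*x - 6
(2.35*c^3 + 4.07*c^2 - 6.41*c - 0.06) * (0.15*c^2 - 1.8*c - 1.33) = 0.3525*c^5 - 3.6195*c^4 - 11.413*c^3 + 6.1159*c^2 + 8.6333*c + 0.0798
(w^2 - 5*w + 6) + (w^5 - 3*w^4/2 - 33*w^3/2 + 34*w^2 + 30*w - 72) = w^5 - 3*w^4/2 - 33*w^3/2 + 35*w^2 + 25*w - 66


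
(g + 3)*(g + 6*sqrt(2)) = g^2 + 3*g + 6*sqrt(2)*g + 18*sqrt(2)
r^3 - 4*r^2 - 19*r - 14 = (r - 7)*(r + 1)*(r + 2)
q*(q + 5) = q^2 + 5*q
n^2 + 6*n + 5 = (n + 1)*(n + 5)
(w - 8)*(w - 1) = w^2 - 9*w + 8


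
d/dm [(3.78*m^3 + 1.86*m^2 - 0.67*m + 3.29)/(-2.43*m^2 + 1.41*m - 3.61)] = (-9.1854*m^4 + 10.6596*m^3 - 39.9429*m^2 + 2.5602*m - 2.2202)/(5.9049*m^4 - 6.8526*m^3 + 19.5327*m^2 - 10.1802*m + 13.0321)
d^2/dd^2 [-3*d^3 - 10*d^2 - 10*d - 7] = -18*d - 20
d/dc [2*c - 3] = 2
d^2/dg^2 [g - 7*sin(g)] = 7*sin(g)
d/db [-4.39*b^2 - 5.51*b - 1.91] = -8.78*b - 5.51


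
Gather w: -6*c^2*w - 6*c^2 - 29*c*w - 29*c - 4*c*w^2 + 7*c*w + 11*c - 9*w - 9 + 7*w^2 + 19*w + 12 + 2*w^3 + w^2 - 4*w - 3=-6*c^2 - 18*c + 2*w^3 + w^2*(8 - 4*c) + w*(-6*c^2 - 22*c + 6)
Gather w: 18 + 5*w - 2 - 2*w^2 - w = -2*w^2 + 4*w + 16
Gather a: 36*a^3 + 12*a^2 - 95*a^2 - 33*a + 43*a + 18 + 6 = 36*a^3 - 83*a^2 + 10*a + 24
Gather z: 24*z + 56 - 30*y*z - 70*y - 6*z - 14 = -70*y + z*(18 - 30*y) + 42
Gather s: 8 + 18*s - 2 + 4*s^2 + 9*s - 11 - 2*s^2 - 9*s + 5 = 2*s^2 + 18*s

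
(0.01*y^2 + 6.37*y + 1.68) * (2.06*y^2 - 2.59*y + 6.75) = 0.0206*y^4 + 13.0963*y^3 - 12.97*y^2 + 38.6463*y + 11.34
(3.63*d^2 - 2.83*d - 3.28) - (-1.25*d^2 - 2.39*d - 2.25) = 4.88*d^2 - 0.44*d - 1.03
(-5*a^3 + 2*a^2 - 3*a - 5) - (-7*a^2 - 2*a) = -5*a^3 + 9*a^2 - a - 5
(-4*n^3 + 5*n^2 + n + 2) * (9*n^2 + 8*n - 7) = -36*n^5 + 13*n^4 + 77*n^3 - 9*n^2 + 9*n - 14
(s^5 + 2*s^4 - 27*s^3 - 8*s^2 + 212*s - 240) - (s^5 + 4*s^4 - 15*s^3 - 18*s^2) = -2*s^4 - 12*s^3 + 10*s^2 + 212*s - 240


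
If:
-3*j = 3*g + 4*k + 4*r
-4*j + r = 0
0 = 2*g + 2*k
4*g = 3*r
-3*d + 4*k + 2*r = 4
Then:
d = -4/3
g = 0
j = 0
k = 0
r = 0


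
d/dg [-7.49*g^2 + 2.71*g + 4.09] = 2.71 - 14.98*g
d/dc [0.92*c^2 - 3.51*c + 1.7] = 1.84*c - 3.51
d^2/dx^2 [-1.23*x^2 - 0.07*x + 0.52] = -2.46000000000000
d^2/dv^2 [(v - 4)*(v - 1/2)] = 2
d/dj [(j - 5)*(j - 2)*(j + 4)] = 3*j^2 - 6*j - 18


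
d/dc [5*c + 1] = 5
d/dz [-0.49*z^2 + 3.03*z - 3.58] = 3.03 - 0.98*z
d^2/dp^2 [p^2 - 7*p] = 2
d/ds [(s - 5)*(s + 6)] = 2*s + 1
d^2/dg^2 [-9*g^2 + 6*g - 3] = -18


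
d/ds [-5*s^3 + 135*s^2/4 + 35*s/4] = -15*s^2 + 135*s/2 + 35/4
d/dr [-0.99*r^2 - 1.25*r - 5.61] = -1.98*r - 1.25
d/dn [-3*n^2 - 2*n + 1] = -6*n - 2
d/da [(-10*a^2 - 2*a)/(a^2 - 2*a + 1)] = 2*(11*a + 1)/(a^3 - 3*a^2 + 3*a - 1)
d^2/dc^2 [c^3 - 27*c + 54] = 6*c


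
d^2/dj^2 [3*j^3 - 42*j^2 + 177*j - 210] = 18*j - 84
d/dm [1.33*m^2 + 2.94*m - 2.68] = 2.66*m + 2.94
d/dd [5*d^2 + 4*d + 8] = 10*d + 4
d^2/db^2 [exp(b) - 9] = exp(b)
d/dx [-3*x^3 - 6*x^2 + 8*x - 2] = -9*x^2 - 12*x + 8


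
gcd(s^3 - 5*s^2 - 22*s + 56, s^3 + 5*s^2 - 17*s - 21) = 1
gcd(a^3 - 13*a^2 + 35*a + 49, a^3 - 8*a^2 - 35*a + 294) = a^2 - 14*a + 49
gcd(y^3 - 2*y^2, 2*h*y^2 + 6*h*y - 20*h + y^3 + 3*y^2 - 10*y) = y - 2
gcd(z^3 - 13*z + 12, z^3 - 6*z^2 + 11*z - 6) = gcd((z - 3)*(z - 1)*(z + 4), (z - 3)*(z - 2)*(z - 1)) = z^2 - 4*z + 3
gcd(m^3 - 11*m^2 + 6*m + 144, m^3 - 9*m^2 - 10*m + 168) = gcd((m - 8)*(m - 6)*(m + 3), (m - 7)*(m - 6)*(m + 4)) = m - 6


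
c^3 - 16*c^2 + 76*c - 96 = (c - 8)*(c - 6)*(c - 2)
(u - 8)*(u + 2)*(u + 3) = u^3 - 3*u^2 - 34*u - 48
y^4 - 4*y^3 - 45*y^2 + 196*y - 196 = (y - 7)*(y - 2)^2*(y + 7)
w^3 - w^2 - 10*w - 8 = (w - 4)*(w + 1)*(w + 2)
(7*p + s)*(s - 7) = 7*p*s - 49*p + s^2 - 7*s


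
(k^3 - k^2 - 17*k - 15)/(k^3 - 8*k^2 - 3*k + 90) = (k + 1)/(k - 6)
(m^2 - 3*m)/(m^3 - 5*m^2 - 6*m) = (3 - m)/(-m^2 + 5*m + 6)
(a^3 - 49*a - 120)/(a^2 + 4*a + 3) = (a^2 - 3*a - 40)/(a + 1)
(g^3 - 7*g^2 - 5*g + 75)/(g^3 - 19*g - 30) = (g - 5)/(g + 2)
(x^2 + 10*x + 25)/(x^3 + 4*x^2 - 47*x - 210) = (x + 5)/(x^2 - x - 42)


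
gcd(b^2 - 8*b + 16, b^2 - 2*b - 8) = b - 4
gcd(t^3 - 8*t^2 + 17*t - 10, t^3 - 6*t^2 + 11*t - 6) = t^2 - 3*t + 2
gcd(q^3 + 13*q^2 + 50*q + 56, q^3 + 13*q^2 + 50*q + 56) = q^3 + 13*q^2 + 50*q + 56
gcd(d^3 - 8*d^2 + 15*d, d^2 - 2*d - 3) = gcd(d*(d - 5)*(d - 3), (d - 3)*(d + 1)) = d - 3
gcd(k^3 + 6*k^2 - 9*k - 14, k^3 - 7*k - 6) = k + 1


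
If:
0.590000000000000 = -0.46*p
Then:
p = -1.28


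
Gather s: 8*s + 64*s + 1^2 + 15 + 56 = 72*s + 72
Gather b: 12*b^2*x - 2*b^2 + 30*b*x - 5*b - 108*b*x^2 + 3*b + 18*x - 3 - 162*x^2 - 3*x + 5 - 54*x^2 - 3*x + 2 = b^2*(12*x - 2) + b*(-108*x^2 + 30*x - 2) - 216*x^2 + 12*x + 4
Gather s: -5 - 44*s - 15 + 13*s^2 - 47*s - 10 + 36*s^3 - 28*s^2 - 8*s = 36*s^3 - 15*s^2 - 99*s - 30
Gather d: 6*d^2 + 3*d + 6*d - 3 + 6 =6*d^2 + 9*d + 3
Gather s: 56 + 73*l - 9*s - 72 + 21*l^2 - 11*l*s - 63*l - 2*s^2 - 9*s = 21*l^2 + 10*l - 2*s^2 + s*(-11*l - 18) - 16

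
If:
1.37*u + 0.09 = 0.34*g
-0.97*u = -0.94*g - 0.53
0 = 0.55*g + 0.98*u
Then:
No Solution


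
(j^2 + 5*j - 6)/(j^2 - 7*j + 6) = (j + 6)/(j - 6)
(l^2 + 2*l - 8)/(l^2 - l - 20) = (l - 2)/(l - 5)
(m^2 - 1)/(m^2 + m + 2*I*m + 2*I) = (m - 1)/(m + 2*I)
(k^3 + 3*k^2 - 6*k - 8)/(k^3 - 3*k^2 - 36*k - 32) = (k - 2)/(k - 8)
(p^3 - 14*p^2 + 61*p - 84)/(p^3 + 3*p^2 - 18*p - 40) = (p^2 - 10*p + 21)/(p^2 + 7*p + 10)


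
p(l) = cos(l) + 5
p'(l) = -sin(l)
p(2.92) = 4.02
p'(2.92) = -0.22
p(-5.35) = 5.60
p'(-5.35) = -0.80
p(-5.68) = 5.82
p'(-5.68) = -0.57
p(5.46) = 5.68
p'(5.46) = 0.73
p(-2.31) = 4.33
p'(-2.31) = 0.74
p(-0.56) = 5.85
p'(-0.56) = 0.53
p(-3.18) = 4.00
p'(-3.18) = -0.04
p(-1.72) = 4.85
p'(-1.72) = 0.99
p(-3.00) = 4.01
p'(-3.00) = 0.14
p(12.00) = 5.84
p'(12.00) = 0.54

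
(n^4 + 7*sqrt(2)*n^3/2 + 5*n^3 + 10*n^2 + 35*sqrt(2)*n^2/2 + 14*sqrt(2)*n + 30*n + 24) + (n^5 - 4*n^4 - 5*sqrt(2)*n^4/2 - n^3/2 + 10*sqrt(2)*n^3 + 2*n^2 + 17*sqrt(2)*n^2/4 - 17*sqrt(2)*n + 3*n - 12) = n^5 - 5*sqrt(2)*n^4/2 - 3*n^4 + 9*n^3/2 + 27*sqrt(2)*n^3/2 + 12*n^2 + 87*sqrt(2)*n^2/4 - 3*sqrt(2)*n + 33*n + 12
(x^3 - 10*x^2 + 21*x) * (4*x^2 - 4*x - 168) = 4*x^5 - 44*x^4 - 44*x^3 + 1596*x^2 - 3528*x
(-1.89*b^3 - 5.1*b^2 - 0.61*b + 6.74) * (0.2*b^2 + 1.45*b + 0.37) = -0.378*b^5 - 3.7605*b^4 - 8.2163*b^3 - 1.4235*b^2 + 9.5473*b + 2.4938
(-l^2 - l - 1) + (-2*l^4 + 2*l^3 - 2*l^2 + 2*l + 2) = -2*l^4 + 2*l^3 - 3*l^2 + l + 1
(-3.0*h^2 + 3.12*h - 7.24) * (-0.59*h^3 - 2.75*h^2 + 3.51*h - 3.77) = 1.77*h^5 + 6.4092*h^4 - 14.8384*h^3 + 42.1712*h^2 - 37.1748*h + 27.2948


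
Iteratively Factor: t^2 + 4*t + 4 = (t + 2)*(t + 2)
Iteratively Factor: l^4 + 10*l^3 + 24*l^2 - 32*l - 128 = (l + 4)*(l^3 + 6*l^2 - 32) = (l + 4)^2*(l^2 + 2*l - 8) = (l - 2)*(l + 4)^2*(l + 4)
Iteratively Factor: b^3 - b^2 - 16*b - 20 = (b - 5)*(b^2 + 4*b + 4) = (b - 5)*(b + 2)*(b + 2)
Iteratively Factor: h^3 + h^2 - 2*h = (h + 2)*(h^2 - h) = h*(h + 2)*(h - 1)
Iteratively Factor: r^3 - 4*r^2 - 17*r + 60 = (r - 5)*(r^2 + r - 12) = (r - 5)*(r + 4)*(r - 3)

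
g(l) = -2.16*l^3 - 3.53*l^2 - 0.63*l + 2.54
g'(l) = -6.48*l^2 - 7.06*l - 0.63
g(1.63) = -17.22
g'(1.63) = -29.35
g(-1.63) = 3.54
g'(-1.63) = -6.34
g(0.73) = -0.64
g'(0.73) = -9.24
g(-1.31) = 2.16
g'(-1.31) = -2.50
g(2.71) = -68.08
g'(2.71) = -67.35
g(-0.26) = 2.50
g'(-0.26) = 0.77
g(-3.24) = 40.99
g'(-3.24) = -45.78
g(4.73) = -308.00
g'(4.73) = -179.00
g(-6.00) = 345.80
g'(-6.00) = -191.55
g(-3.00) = 30.98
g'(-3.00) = -37.77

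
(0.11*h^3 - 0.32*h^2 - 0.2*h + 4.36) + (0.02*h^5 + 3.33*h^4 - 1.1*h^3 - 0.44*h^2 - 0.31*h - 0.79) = 0.02*h^5 + 3.33*h^4 - 0.99*h^3 - 0.76*h^2 - 0.51*h + 3.57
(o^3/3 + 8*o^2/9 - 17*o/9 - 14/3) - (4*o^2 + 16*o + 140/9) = o^3/3 - 28*o^2/9 - 161*o/9 - 182/9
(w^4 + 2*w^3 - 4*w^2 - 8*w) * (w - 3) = w^5 - w^4 - 10*w^3 + 4*w^2 + 24*w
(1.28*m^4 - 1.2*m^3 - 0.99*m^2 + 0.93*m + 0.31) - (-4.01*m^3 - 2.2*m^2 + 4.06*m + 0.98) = 1.28*m^4 + 2.81*m^3 + 1.21*m^2 - 3.13*m - 0.67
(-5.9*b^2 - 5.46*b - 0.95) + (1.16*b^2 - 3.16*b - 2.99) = -4.74*b^2 - 8.62*b - 3.94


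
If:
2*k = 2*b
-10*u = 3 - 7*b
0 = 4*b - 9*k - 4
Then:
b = -4/5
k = -4/5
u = -43/50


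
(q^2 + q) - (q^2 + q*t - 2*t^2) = -q*t + q + 2*t^2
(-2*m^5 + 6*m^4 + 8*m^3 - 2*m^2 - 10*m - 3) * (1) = -2*m^5 + 6*m^4 + 8*m^3 - 2*m^2 - 10*m - 3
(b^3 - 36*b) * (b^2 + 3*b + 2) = b^5 + 3*b^4 - 34*b^3 - 108*b^2 - 72*b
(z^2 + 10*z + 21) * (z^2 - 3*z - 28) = z^4 + 7*z^3 - 37*z^2 - 343*z - 588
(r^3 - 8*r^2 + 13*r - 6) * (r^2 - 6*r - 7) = r^5 - 14*r^4 + 54*r^3 - 28*r^2 - 55*r + 42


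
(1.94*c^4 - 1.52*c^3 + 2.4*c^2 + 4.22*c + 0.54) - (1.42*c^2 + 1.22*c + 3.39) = 1.94*c^4 - 1.52*c^3 + 0.98*c^2 + 3.0*c - 2.85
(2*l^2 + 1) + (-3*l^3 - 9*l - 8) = -3*l^3 + 2*l^2 - 9*l - 7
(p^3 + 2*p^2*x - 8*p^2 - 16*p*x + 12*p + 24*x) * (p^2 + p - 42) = p^5 + 2*p^4*x - 7*p^4 - 14*p^3*x - 38*p^3 - 76*p^2*x + 348*p^2 + 696*p*x - 504*p - 1008*x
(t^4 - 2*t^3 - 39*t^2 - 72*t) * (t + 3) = t^5 + t^4 - 45*t^3 - 189*t^2 - 216*t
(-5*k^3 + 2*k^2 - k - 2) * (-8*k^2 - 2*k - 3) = 40*k^5 - 6*k^4 + 19*k^3 + 12*k^2 + 7*k + 6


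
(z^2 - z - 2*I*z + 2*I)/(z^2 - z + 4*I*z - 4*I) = (z - 2*I)/(z + 4*I)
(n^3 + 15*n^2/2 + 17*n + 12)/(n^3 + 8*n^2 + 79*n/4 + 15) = 2*(n + 2)/(2*n + 5)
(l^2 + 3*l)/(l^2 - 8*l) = (l + 3)/(l - 8)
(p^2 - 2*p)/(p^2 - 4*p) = (p - 2)/(p - 4)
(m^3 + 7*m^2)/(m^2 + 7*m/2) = 2*m*(m + 7)/(2*m + 7)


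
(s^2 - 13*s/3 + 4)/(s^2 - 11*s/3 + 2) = (3*s - 4)/(3*s - 2)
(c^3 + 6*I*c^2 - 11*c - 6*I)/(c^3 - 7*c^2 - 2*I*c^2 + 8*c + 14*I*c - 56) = (c^2 + 4*I*c - 3)/(c^2 - c*(7 + 4*I) + 28*I)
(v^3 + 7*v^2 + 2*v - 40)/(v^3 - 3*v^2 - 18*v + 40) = (v + 5)/(v - 5)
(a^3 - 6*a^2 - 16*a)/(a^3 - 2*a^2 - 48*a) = (a + 2)/(a + 6)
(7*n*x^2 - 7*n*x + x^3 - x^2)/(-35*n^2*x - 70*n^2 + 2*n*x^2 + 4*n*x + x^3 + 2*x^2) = x*(x - 1)/(-5*n*x - 10*n + x^2 + 2*x)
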